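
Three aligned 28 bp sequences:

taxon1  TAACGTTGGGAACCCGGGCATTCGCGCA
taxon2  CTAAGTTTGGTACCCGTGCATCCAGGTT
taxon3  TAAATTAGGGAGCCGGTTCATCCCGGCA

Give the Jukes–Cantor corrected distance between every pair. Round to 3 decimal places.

d(taxon1,taxon2) = 0.556, d(taxon1,taxon3) = 0.485, d(taxon2,taxon3) = 0.635

taxon1–taxon2: 11/28 sites differ → p ≈ 0.392857, d = −0.75 ln(1 − 0.523809) = 0.556452 ≈ 0.556.
taxon1–taxon3: 10/28 sites differ → p ≈ 0.357143, d = −0.75 ln(1 − 0.476191) = 0.484971 ≈ 0.485.
taxon2–taxon3: 12/28 sites differ → p ≈ 0.428571, d = −0.75 ln(1 − 0.571428) = 0.635472 ≈ 0.635.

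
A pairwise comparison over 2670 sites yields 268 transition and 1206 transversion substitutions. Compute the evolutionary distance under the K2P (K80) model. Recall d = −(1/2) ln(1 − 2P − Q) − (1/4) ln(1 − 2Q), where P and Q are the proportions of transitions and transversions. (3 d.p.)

1.113

P = 268/2670 ≈ 0.100375 and Q = 1206/2670 ≈ 0.451685.
Under the Kimura two-parameter model, d = −½ ln(1 − 2P − Q) − ¼ ln(1 − 2Q).
1 − 2P − Q = 0.347565, giving −½ ln(0.347565) = 0.528402.
1 − 2Q = 0.09663, giving −¼ ln(0.09663) = 0.584217.
d = 0.528402 + 0.584217 = 1.112619.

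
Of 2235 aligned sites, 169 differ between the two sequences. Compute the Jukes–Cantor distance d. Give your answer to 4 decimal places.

0.0797

p = 169/2235 ≈ 0.075615.
d = −(3/4) ln(1 − 4p/3) = −0.75 ln(1 − 0.10082) = −0.75 ln(0.89918)
  = −0.75 × (-0.106272) = 0.079704 substitutions/site.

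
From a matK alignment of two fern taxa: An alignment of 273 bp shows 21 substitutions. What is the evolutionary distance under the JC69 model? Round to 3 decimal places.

0.081

p = 21/273 ≈ 0.076923.
d = −(3/4) ln(1 − 4p/3) = −0.75 ln(1 − 0.102564) = −0.75 ln(0.897436)
  = −0.75 × (-0.108213) = 0.081160 substitutions/site.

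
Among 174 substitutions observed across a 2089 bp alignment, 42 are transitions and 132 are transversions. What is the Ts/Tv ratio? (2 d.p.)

R = 42/132 = 0.318181… ≈ 0.32 (to 2 d.p.).

0.32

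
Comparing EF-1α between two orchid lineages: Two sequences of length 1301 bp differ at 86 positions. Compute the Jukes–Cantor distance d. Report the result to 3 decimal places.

p = 86/1301 ≈ 0.066103.
d = −(3/4) ln(1 − 4p/3) = −0.75 ln(1 − 0.088137) = −0.75 ln(0.911863)
  = −0.75 × (-0.092266) = 0.069200 substitutions/site.

0.069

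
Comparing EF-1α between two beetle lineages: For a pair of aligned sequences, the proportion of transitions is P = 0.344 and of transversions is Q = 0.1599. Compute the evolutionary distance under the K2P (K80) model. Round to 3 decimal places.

Under the Kimura two-parameter model, d = −½ ln(1 − 2P − Q) − ¼ ln(1 − 2Q).
1 − 2P − Q = 0.1521, giving −½ ln(0.1521) = 0.941609.
1 − 2Q = 0.6802, giving −¼ ln(0.6802) = 0.096342.
d = 0.941609 + 0.096342 = 1.037951.

1.038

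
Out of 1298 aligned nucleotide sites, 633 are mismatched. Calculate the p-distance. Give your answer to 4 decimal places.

0.4877

p = 633/1298 = 0.487673… ≈ 0.4877 (to 4 d.p.).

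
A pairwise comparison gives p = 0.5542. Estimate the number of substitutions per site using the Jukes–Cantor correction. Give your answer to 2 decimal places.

d = −(3/4) ln(1 − 4p/3) = −0.75 ln(1 − 0.738933) = −0.75 ln(0.261067)
  = −0.75 × (-1.342978) = 1.007234 substitutions/site.

1.01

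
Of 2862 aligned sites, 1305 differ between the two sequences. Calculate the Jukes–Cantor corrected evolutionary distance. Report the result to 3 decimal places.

0.702

p = 1305/2862 ≈ 0.455975.
d = −(3/4) ln(1 − 4p/3) = −0.75 ln(1 − 0.607967) = −0.75 ln(0.392033)
  = −0.75 × (-0.936409) = 0.702307 substitutions/site.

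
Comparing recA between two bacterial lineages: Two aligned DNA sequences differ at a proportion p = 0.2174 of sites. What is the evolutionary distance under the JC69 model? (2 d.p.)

0.26

d = −(3/4) ln(1 − 4p/3) = −0.75 ln(1 − 0.289867) = −0.75 ln(0.710133)
  = −0.75 × (-0.342303) = 0.256727 substitutions/site.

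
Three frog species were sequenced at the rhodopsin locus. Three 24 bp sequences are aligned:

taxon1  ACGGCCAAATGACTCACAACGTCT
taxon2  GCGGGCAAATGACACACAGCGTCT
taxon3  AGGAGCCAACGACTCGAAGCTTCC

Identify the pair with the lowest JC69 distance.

taxon1–taxon2: 4/24 differ, p = 0.167, d = 0.188.
taxon1–taxon3: 10/24 differ, p = 0.417, d = 0.608.
taxon2–taxon3: 10/24 differ, p = 0.417, d = 0.608.
The smallest distance is between taxon1 and taxon2.

taxon1 and taxon2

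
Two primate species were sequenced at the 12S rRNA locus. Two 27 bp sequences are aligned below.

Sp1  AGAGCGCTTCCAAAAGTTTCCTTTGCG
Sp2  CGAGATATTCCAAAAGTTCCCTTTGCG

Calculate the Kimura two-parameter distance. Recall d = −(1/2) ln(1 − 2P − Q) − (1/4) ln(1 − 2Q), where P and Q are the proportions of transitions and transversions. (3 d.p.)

Of 27 sites, 1 differences are transitions and 4 are transversions, so P = 1/27 ≈ 0.037037 and Q = 4/27 ≈ 0.148148.
Under the Kimura two-parameter model, d = −½ ln(1 − 2P − Q) − ¼ ln(1 − 2Q).
1 − 2P − Q = 0.777778, giving −½ ln(0.777778) = 0.125657.
1 − 2Q = 0.703704, giving −¼ ln(0.703704) = 0.087849.
d = 0.125657 + 0.087849 = 0.213506.

0.214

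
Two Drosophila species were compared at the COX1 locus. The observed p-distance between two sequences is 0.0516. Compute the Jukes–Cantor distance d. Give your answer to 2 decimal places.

0.05

d = −(3/4) ln(1 − 4p/3) = −0.75 ln(1 − 0.0688) = −0.75 ln(0.9312)
  = −0.75 × (-0.071281) = 0.053461 substitutions/site.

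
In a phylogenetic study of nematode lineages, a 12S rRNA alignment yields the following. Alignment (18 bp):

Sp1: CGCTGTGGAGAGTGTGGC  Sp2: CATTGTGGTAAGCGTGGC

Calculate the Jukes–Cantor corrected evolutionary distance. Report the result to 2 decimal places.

0.35

The sequences differ at 5 of 18 sites (2, 3, 9, 10, 13), so p = 5/18 ≈ 0.277778.
d = −(3/4) ln(1 − 4p/3) = −0.75 ln(1 − 0.370371) = −0.75 ln(0.629629)
  = −0.75 × (-0.462625) = 0.346969 substitutions/site.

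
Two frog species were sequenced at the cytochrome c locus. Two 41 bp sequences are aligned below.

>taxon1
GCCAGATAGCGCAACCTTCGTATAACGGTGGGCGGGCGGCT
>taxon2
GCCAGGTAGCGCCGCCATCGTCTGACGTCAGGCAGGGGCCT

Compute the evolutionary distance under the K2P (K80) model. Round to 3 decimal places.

Of 41 sites, 6 differences are transitions and 6 are transversions, so P = 6/41 ≈ 0.146341 and Q = 6/41 ≈ 0.146341.
Under the Kimura two-parameter model, d = −½ ln(1 − 2P − Q) − ¼ ln(1 − 2Q).
1 − 2P − Q = 0.560977, giving −½ ln(0.560977) = 0.289038.
1 − 2Q = 0.707318, giving −¼ ln(0.707318) = 0.086569.
d = 0.289038 + 0.086569 = 0.375607.

0.376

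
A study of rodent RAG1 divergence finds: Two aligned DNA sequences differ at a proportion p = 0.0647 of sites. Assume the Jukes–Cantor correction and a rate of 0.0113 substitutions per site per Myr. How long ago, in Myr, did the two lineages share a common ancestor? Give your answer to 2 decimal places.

2.99

d = −(3/4) ln(1 − 4p/3) = −0.75 ln(1 − 0.086267) = −0.75 ln(0.913733)
  = −0.75 × (-0.090217) = 0.067663 substitutions/site.
Under a molecular clock d = 2μt, so t = d/(2μ) = 0.067663 / (2 × 0.0113) = 2.99 Myr.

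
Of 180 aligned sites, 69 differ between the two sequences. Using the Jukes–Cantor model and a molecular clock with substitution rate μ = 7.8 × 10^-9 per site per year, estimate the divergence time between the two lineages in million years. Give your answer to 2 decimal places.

34.40

p = 69/180 ≈ 0.383333.
d = −(3/4) ln(1 − 4p/3) = −0.75 ln(1 − 0.511111) = −0.75 ln(0.488889)
  = −0.75 × (-0.715620) = 0.536715 substitutions/site.
Under a molecular clock d = 2μt, so t = d/(2μ) = 0.536715 / (2 × 7.8 × 10^-9) = 34.40 million years.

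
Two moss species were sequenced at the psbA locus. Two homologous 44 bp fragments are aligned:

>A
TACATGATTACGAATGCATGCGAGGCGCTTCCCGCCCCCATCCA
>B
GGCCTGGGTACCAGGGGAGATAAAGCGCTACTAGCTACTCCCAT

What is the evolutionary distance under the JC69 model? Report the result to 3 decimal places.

0.974

The sequences differ at 24 of 44 sites, so p = 24/44 ≈ 0.545455.
d = −(3/4) ln(1 − 4p/3) = −0.75 ln(1 − 0.727273) = −0.75 ln(0.272727)
  = −0.75 × (-1.299284) = 0.974463 substitutions/site.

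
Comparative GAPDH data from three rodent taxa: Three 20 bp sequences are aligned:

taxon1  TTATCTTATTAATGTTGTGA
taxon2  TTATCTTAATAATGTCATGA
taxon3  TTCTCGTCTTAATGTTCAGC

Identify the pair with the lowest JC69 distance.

taxon1 and taxon2

taxon1–taxon2: 3/20 differ, p = 0.150, d = 0.167.
taxon1–taxon3: 6/20 differ, p = 0.300, d = 0.383.
taxon2–taxon3: 8/20 differ, p = 0.400, d = 0.572.
The smallest distance is between taxon1 and taxon2.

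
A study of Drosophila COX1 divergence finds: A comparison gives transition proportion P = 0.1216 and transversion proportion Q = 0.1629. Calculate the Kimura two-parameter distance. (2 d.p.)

0.36

Under the Kimura two-parameter model, d = −½ ln(1 − 2P − Q) − ¼ ln(1 − 2Q).
1 − 2P − Q = 0.5939, giving −½ ln(0.5939) = 0.260522.
1 − 2Q = 0.6742, giving −¼ ln(0.6742) = 0.098557.
d = 0.260522 + 0.098557 = 0.359079.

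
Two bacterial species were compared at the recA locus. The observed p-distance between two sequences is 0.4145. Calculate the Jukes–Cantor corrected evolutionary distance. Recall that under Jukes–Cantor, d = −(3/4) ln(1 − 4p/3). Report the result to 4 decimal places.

d = −(3/4) ln(1 − 4p/3) = −0.75 ln(1 − 0.552667) = −0.75 ln(0.447333)
  = −0.75 × (-0.804452) = 0.603339 substitutions/site.

0.6033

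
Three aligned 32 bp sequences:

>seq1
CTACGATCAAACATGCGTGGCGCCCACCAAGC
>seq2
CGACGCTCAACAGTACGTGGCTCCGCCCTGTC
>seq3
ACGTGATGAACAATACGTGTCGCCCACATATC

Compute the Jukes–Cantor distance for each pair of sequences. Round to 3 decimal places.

d(seq1,seq2) = 0.520, d(seq1,seq3) = 0.520, d(seq2,seq3) = 0.585

seq1–seq2: 12/32 sites differ → p = 0.375, d = −0.75 ln(1 − 0.5) = 0.519860 ≈ 0.520.
seq1–seq3: 12/32 sites differ → p = 0.375, d = −0.75 ln(1 − 0.5) = 0.519860 ≈ 0.520.
seq2–seq3: 13/32 sites differ → p = 0.40625, d = −0.75 ln(1 − 0.541667) = 0.585119 ≈ 0.585.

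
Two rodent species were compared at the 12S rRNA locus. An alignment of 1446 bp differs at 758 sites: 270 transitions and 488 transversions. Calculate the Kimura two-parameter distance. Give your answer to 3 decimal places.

0.901

P = 270/1446 ≈ 0.186722 and Q = 488/1446 ≈ 0.337483.
Under the Kimura two-parameter model, d = −½ ln(1 − 2P − Q) − ¼ ln(1 − 2Q).
1 − 2P − Q = 0.289073, giving −½ ln(0.289073) = 0.620538.
1 − 2Q = 0.325034, giving −¼ ln(0.325034) = 0.280956.
d = 0.620538 + 0.280956 = 0.901494.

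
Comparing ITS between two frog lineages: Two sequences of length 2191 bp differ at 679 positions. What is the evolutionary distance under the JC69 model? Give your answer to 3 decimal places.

0.400

p = 679/2191 ≈ 0.309904.
d = −(3/4) ln(1 − 4p/3) = −0.75 ln(1 − 0.413205) = −0.75 ln(0.586795)
  = −0.75 × (-0.533080) = 0.399810 substitutions/site.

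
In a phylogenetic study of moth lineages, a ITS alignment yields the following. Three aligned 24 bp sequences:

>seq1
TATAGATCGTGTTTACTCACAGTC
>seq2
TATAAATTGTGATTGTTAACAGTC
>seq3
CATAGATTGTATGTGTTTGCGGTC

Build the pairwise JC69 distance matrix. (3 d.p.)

d(seq1,seq2) = 0.304, d(seq1,seq3) = 0.520, d(seq2,seq3) = 0.441

seq1–seq2: 6/24 sites differ → p = 0.25, d = −0.75 ln(1 − 0.333333) = 0.304098 ≈ 0.304.
seq1–seq3: 9/24 sites differ → p = 0.375, d = −0.75 ln(1 − 0.5) = 0.519860 ≈ 0.520.
seq2–seq3: 8/24 sites differ → p ≈ 0.333333, d = −0.75 ln(1 − 0.444444) = 0.440839 ≈ 0.441.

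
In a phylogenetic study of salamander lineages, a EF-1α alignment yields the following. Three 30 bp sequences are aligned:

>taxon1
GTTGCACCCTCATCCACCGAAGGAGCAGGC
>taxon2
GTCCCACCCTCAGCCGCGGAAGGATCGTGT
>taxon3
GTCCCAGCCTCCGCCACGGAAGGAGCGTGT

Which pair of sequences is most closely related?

taxon1–taxon2: 9/30 differ, p = 0.300, d = 0.383.
taxon1–taxon3: 9/30 differ, p = 0.300, d = 0.383.
taxon2–taxon3: 4/30 differ, p = 0.133, d = 0.147.
The smallest distance is between taxon2 and taxon3.

taxon2 and taxon3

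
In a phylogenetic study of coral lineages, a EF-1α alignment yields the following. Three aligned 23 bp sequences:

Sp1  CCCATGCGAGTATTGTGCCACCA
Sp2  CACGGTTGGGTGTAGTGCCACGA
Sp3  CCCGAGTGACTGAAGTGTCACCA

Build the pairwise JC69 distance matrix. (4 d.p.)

Sp1–Sp2: 9/23 sites differ → p ≈ 0.391304, d = −0.75 ln(1 − 0.521739) = 0.553199 ≈ 0.5532.
Sp1–Sp3: 8/23 sites differ → p ≈ 0.347826, d = −0.75 ln(1 − 0.463768) = 0.467391 ≈ 0.4674.
Sp2–Sp3: 8/23 sites differ → p ≈ 0.347826, d = −0.75 ln(1 − 0.463768) = 0.467391 ≈ 0.4674.

d(Sp1,Sp2) = 0.5532, d(Sp1,Sp3) = 0.4674, d(Sp2,Sp3) = 0.4674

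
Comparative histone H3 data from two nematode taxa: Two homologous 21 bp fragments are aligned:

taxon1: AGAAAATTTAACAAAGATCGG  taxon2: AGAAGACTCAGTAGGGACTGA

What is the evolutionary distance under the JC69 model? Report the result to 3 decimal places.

The sequences differ at 10 of 21 sites (5, 7, 9, 11, 12, 14, 15, 18, 19, 21), so p = 10/21 ≈ 0.47619.
d = −(3/4) ln(1 − 4p/3) = −0.75 ln(1 − 0.63492) = −0.75 ln(0.36508)
  = −0.75 × (-1.007639) = 0.755729 substitutions/site.

0.756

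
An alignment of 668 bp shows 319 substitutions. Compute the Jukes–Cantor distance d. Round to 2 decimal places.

p = 319/668 ≈ 0.477545.
d = −(3/4) ln(1 − 4p/3) = −0.75 ln(1 − 0.636727) = −0.75 ln(0.363273)
  = −0.75 × (-1.012601) = 0.759451 substitutions/site.

0.76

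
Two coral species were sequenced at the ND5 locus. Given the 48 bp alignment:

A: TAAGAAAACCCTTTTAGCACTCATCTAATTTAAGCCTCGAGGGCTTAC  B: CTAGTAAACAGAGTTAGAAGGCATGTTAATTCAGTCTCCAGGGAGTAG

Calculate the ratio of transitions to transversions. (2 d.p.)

Transitions are A↔G and C↔T; transversions are all other mismatches.
Transitions: 2. Transversions: 17.
R = 2/17 = 0.117647… ≈ 0.12 (to 2 d.p.).

0.12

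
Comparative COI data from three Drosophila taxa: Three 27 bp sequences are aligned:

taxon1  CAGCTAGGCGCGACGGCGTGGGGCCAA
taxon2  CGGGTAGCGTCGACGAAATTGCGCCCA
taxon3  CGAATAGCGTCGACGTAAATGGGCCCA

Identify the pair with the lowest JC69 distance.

taxon1–taxon2: 11/27 differ, p = 0.407, d = 0.588.
taxon1–taxon3: 12/27 differ, p = 0.444, d = 0.673.
taxon2–taxon3: 5/27 differ, p = 0.185, d = 0.213.
The smallest distance is between taxon2 and taxon3.

taxon2 and taxon3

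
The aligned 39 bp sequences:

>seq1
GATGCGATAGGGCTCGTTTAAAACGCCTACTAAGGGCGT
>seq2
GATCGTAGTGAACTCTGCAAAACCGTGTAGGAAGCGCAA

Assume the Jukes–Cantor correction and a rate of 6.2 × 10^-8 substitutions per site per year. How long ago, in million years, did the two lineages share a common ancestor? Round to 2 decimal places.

The sequences differ at 19 of 39 sites, so p = 19/39 ≈ 0.487179.
d = −(3/4) ln(1 − 4p/3) = −0.75 ln(1 − 0.649572) = −0.75 ln(0.350428)
  = −0.75 × (-1.048600) = 0.786450 substitutions/site.
Under a molecular clock d = 2μt, so t = d/(2μ) = 0.786450 / (2 × 6.2 × 10^-8) = 6.34 million years.

6.34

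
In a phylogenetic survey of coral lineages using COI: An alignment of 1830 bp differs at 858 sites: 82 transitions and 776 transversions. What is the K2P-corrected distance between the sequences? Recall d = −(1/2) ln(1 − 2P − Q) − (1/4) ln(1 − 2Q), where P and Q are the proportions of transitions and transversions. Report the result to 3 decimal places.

0.832

P = 82/1830 ≈ 0.044809 and Q = 776/1830 ≈ 0.424044.
Under the Kimura two-parameter model, d = −½ ln(1 − 2P − Q) − ¼ ln(1 − 2Q).
1 − 2P − Q = 0.486338, giving −½ ln(0.486338) = 0.360426.
1 − 2Q = 0.151912, giving −¼ ln(0.151912) = 0.471113.
d = 0.360426 + 0.471113 = 0.831539.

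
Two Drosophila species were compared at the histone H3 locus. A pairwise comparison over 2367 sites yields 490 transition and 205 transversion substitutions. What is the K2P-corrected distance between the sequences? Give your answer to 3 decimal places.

P = 490/2367 ≈ 0.207013 and Q = 205/2367 ≈ 0.086608.
Under the Kimura two-parameter model, d = −½ ln(1 − 2P − Q) − ¼ ln(1 − 2Q).
1 − 2P − Q = 0.499366, giving −½ ln(0.499366) = 0.347208.
1 − 2Q = 0.826784, giving −¼ ln(0.826784) = 0.047553.
d = 0.347208 + 0.047553 = 0.394761.

0.395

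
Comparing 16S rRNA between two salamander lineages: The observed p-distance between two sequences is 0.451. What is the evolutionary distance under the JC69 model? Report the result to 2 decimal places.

d = −(3/4) ln(1 − 4p/3) = −0.75 ln(1 − 0.601333) = −0.75 ln(0.398667)
  = −0.75 × (-0.919629) = 0.689722 substitutions/site.

0.69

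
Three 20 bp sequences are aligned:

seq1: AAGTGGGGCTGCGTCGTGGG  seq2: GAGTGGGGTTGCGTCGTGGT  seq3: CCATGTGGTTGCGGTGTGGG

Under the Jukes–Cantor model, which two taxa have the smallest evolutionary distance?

seq1–seq2: 3/20 differ, p = 0.150, d = 0.167.
seq1–seq3: 7/20 differ, p = 0.350, d = 0.471.
seq2–seq3: 7/20 differ, p = 0.350, d = 0.471.
The smallest distance is between seq1 and seq2.

seq1 and seq2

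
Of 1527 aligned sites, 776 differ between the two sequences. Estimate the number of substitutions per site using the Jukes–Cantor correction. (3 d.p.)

0.849

p = 776/1527 ≈ 0.508186.
d = −(3/4) ln(1 − 4p/3) = −0.75 ln(1 − 0.677581) = −0.75 ln(0.322419)
  = −0.75 × (-1.131903) = 0.848927 substitutions/site.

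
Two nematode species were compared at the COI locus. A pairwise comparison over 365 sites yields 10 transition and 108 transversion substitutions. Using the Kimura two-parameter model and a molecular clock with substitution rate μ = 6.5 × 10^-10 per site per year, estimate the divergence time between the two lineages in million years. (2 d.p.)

P = 10/365 ≈ 0.027397 and Q = 108/365 ≈ 0.29589.
Under the Kimura two-parameter model, d = −½ ln(1 − 2P − Q) − ¼ ln(1 − 2Q).
1 − 2P − Q = 0.649316, giving −½ ln(0.649316) = 0.215918.
1 − 2Q = 0.40822, giving −¼ ln(0.40822) = 0.223987.
d = 0.215918 + 0.223987 = 0.439905.
Under a molecular clock d = 2μt, so t = d/(2μ) = 0.439905 / (2 × 6.5 × 10^-10) = 338.39 million years.

338.39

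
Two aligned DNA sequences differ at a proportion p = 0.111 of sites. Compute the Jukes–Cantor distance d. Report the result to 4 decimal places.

0.1201

d = −(3/4) ln(1 − 4p/3) = −0.75 ln(1 − 0.148) = −0.75 ln(0.852)
  = −0.75 × (-0.160169) = 0.120127 substitutions/site.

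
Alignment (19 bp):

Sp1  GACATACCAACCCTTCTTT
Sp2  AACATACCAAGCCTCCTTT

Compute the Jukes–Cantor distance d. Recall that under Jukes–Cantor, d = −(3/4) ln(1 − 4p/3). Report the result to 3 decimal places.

0.177

The sequences differ at 3 of 19 sites (1, 11, 15), so p = 3/19 ≈ 0.157895.
d = −(3/4) ln(1 − 4p/3) = −0.75 ln(1 − 0.210527) = −0.75 ln(0.789473)
  = −0.75 × (-0.236390) = 0.177293 substitutions/site.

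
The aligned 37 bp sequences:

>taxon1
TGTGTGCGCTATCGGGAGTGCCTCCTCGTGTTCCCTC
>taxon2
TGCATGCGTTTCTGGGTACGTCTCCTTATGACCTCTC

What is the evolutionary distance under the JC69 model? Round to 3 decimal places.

0.583

The sequences differ at 15 of 37 sites, so p = 15/37 ≈ 0.405405.
d = −(3/4) ln(1 − 4p/3) = −0.75 ln(1 − 0.54054) = −0.75 ln(0.45946)
  = −0.75 × (-0.777703) = 0.583277 substitutions/site.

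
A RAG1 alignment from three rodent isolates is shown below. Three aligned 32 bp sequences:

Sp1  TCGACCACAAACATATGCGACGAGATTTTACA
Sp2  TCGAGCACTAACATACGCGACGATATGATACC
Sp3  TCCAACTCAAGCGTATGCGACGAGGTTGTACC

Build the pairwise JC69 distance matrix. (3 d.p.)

Sp1–Sp2: 7/32 sites differ → p = 0.21875, d = −0.75 ln(1 − 0.291667) = 0.258631 ≈ 0.259.
Sp1–Sp3: 8/32 sites differ → p = 0.25, d = −0.75 ln(1 − 0.333333) = 0.304098 ≈ 0.304.
Sp2–Sp3: 11/32 sites differ → p = 0.34375, d = −0.75 ln(1 − 0.458333) = 0.459828 ≈ 0.460.

d(Sp1,Sp2) = 0.259, d(Sp1,Sp3) = 0.304, d(Sp2,Sp3) = 0.460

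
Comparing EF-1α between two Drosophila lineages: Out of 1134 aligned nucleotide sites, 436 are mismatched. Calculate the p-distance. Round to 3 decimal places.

0.384

p = 436/1134 = 0.384479… ≈ 0.384 (to 3 d.p.).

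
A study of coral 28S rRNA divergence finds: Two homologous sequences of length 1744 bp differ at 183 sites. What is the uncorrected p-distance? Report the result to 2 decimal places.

0.10

p = 183/1744 = 0.104931… ≈ 0.10 (to 2 d.p.).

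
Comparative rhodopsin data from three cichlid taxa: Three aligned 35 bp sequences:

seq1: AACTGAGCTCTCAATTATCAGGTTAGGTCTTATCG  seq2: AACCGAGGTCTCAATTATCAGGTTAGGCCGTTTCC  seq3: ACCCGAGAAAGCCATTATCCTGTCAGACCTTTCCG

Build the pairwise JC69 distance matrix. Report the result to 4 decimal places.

d(seq1,seq2) = 0.1946, d(seq1,seq3) = 0.5716, d(seq2,seq3) = 0.5128

seq1–seq2: 6/35 sites differ → p ≈ 0.171429, d = −0.75 ln(1 − 0.228572) = 0.194634 ≈ 0.1946.
seq1–seq3: 14/35 sites differ → p = 0.4, d = −0.75 ln(1 − 0.533333) = 0.571605 ≈ 0.5716.
seq2–seq3: 13/35 sites differ → p ≈ 0.371429, d = −0.75 ln(1 − 0.495239) = 0.512753 ≈ 0.5128.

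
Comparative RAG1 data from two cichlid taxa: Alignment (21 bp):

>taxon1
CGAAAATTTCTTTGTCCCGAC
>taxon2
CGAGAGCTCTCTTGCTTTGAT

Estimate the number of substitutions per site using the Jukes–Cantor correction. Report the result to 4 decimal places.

The sequences differ at 11 of 21 sites, so p = 11/21 ≈ 0.52381.
d = −(3/4) ln(1 − 4p/3) = −0.75 ln(1 − 0.698413) = −0.75 ln(0.301587)
  = −0.75 × (-1.198697) = 0.899023 substitutions/site.

0.8990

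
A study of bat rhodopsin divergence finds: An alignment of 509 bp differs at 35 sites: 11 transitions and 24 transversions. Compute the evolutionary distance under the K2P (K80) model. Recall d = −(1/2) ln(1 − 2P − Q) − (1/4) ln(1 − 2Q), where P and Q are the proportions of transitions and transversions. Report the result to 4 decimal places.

P = 11/509 ≈ 0.021611 and Q = 24/509 ≈ 0.047151.
Under the Kimura two-parameter model, d = −½ ln(1 − 2P − Q) − ¼ ln(1 − 2Q).
1 − 2P − Q = 0.909627, giving −½ ln(0.909627) = 0.047360.
1 − 2Q = 0.905698, giving −¼ ln(0.905698) = 0.024762.
d = 0.047360 + 0.024762 = 0.072122.

0.0721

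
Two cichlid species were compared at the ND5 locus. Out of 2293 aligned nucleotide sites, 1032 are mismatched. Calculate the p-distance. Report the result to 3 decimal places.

0.450

p = 1032/2293 = 0.450065… ≈ 0.450 (to 3 d.p.).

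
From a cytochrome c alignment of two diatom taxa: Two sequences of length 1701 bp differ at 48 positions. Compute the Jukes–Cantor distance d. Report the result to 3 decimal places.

0.029

p = 48/1701 ≈ 0.028219.
d = −(3/4) ln(1 − 4p/3) = −0.75 ln(1 − 0.037625) = −0.75 ln(0.962375)
  = −0.75 × (-0.038351) = 0.028763 substitutions/site.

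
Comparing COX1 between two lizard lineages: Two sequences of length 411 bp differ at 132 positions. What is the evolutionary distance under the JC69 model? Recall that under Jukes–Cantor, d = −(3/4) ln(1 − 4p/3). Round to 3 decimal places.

p = 132/411 ≈ 0.321168.
d = −(3/4) ln(1 − 4p/3) = −0.75 ln(1 − 0.428224) = −0.75 ln(0.571776)
  = −0.75 × (-0.559008) = 0.419256 substitutions/site.

0.419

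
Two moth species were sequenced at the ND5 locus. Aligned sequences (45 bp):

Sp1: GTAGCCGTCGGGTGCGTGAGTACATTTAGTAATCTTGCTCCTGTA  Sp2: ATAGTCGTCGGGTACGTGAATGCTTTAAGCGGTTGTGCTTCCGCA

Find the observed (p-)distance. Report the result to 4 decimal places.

0.3333

The sequences differ at 15 of 45 positions.
p = 15/45 = 0.333333… ≈ 0.3333 (to 4 d.p.).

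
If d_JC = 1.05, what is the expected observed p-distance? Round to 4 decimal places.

p = (3/4)(1 − e^(−4d/3)) = 0.75 × (1 − e^(-1.4)) = 0.75 × (1 − 0.246597) = 0.565052.

0.5651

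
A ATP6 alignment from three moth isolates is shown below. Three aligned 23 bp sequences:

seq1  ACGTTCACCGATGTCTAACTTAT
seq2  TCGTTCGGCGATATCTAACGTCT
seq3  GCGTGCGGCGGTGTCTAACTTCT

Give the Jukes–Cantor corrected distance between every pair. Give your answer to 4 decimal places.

d(seq1,seq2) = 0.3206, d(seq1,seq3) = 0.3206, d(seq2,seq3) = 0.2567

seq1–seq2: 6/23 sites differ → p ≈ 0.26087, d = −0.75 ln(1 − 0.347827) = 0.320584 ≈ 0.3206.
seq1–seq3: 6/23 sites differ → p ≈ 0.26087, d = −0.75 ln(1 − 0.347827) = 0.320584 ≈ 0.3206.
seq2–seq3: 5/23 sites differ → p ≈ 0.217391, d = −0.75 ln(1 − 0.289855) = 0.256715 ≈ 0.2567.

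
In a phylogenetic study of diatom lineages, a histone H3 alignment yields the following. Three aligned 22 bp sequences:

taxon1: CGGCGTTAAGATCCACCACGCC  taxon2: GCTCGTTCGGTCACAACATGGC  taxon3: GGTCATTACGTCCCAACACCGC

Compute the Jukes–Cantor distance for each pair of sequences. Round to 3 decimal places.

taxon1–taxon2: 11/22 sites differ → p = 0.5, d = −0.75 ln(1 − 0.666667) = 0.823960 ≈ 0.824.
taxon1–taxon3: 9/22 sites differ → p ≈ 0.409091, d = −0.75 ln(1 − 0.545455) = 0.591344 ≈ 0.591.
taxon2–taxon3: 7/22 sites differ → p ≈ 0.318182, d = −0.75 ln(1 − 0.424243) = 0.414052 ≈ 0.414.

d(taxon1,taxon2) = 0.824, d(taxon1,taxon3) = 0.591, d(taxon2,taxon3) = 0.414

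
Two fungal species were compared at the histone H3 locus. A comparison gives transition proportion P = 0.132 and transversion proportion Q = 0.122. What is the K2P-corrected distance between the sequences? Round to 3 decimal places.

Under the Kimura two-parameter model, d = −½ ln(1 − 2P − Q) − ¼ ln(1 − 2Q).
1 − 2P − Q = 0.614, giving −½ ln(0.614) = 0.243880.
1 − 2Q = 0.756, giving −¼ ln(0.756) = 0.069928.
d = 0.243880 + 0.069928 = 0.313808.

0.314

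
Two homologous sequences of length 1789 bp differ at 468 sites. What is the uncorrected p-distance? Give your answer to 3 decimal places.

p = 468/1789 = 0.261598… ≈ 0.262 (to 3 d.p.).

0.262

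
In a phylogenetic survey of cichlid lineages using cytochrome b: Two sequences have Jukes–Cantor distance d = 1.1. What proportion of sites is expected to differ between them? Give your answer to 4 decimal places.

0.5770

p = (3/4)(1 − e^(−4d/3)) = 0.75 × (1 − e^(-1.466667)) = 0.75 × (1 − 0.230693) = 0.576980.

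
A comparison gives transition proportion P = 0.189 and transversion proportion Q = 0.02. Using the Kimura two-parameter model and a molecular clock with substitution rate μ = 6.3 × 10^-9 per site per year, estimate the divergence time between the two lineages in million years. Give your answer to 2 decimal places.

20.95

Under the Kimura two-parameter model, d = −½ ln(1 − 2P − Q) − ¼ ln(1 − 2Q).
1 − 2P − Q = 0.602, giving −½ ln(0.602) = 0.253749.
1 − 2Q = 0.96, giving −¼ ln(0.96) = 0.010205.
d = 0.253749 + 0.010205 = 0.263954.
Under a molecular clock d = 2μt, so t = d/(2μ) = 0.263954 / (2 × 6.3 × 10^-9) = 20.95 million years.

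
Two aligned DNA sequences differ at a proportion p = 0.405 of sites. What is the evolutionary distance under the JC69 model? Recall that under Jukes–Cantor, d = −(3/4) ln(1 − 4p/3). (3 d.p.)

0.582

d = −(3/4) ln(1 − 4p/3) = −0.75 ln(1 − 0.54) = −0.75 ln(0.46)
  = −0.75 × (-0.776529) = 0.582397 substitutions/site.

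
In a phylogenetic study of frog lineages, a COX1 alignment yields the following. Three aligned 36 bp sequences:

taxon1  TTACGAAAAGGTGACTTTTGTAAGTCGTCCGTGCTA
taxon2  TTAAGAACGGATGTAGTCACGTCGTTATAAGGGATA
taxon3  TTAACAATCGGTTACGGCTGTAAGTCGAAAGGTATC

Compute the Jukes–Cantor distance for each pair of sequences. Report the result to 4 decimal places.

d(taxon1,taxon2) = 0.9123, d(taxon1,taxon3) = 0.6082, d(taxon2,taxon3) = 0.8240

taxon1–taxon2: 19/36 sites differ → p ≈ 0.527778, d = −0.75 ln(1 − 0.703704) = 0.912297 ≈ 0.9123.
taxon1–taxon3: 15/36 sites differ → p ≈ 0.416667, d = −0.75 ln(1 − 0.555556) = 0.608198 ≈ 0.6082.
taxon2–taxon3: 18/36 sites differ → p = 0.5, d = −0.75 ln(1 − 0.666667) = 0.823960 ≈ 0.8240.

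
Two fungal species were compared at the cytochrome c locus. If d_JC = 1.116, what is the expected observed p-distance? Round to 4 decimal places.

0.5806

p = (3/4)(1 − e^(−4d/3)) = 0.75 × (1 − e^(-1.488)) = 0.75 × (1 − 0.225824) = 0.580632.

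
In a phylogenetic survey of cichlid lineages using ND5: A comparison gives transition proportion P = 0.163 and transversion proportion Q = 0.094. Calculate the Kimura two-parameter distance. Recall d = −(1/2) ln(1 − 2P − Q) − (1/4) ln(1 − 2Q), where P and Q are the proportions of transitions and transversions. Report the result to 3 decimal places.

Under the Kimura two-parameter model, d = −½ ln(1 − 2P − Q) − ¼ ln(1 − 2Q).
1 − 2P − Q = 0.58, giving −½ ln(0.58) = 0.272364.
1 − 2Q = 0.812, giving −¼ ln(0.812) = 0.052064.
d = 0.272364 + 0.052064 = 0.324428.

0.324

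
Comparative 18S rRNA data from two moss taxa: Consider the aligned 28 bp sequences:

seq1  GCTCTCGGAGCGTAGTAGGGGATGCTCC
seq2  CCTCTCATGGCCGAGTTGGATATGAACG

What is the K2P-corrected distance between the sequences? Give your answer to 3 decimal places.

Of 28 sites, 3 differences are transitions and 9 are transversions, so P = 3/28 ≈ 0.107143 and Q = 9/28 ≈ 0.321429.
Under the Kimura two-parameter model, d = −½ ln(1 − 2P − Q) − ¼ ln(1 − 2Q).
1 − 2P − Q = 0.464285, giving −½ ln(0.464285) = 0.383628.
1 − 2Q = 0.357142, giving −¼ ln(0.357142) = 0.257405.
d = 0.383628 + 0.257405 = 0.641033.

0.641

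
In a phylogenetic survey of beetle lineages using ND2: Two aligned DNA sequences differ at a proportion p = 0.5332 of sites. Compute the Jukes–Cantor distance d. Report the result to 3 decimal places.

0.931

d = −(3/4) ln(1 − 4p/3) = −0.75 ln(1 − 0.710933) = −0.75 ln(0.289067)
  = −0.75 × (-1.241097) = 0.930823 substitutions/site.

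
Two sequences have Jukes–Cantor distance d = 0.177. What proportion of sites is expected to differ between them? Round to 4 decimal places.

p = (3/4)(1 − e^(−4d/3)) = 0.75 × (1 − e^(-0.236)) = 0.75 × (1 − 0.789781) = 0.157664.

0.1577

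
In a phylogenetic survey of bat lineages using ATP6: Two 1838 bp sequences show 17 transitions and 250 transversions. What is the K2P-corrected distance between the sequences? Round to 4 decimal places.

P = 17/1838 ≈ 0.009249 and Q = 250/1838 ≈ 0.136017.
Under the Kimura two-parameter model, d = −½ ln(1 − 2P − Q) − ¼ ln(1 − 2Q).
1 − 2P − Q = 0.845485, giving −½ ln(0.845485) = 0.083922.
1 − 2Q = 0.727966, giving −¼ ln(0.727966) = 0.079375.
d = 0.083922 + 0.079375 = 0.163297.

0.1633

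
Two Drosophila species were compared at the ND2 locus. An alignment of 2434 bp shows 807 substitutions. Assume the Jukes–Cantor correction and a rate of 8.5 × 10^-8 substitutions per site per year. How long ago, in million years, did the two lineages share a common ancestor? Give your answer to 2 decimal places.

2.57

p = 807/2434 ≈ 0.331553.
d = −(3/4) ln(1 − 4p/3) = −0.75 ln(1 − 0.442071) = −0.75 ln(0.557929)
  = −0.75 × (-0.583524) = 0.437643 substitutions/site.
Under a molecular clock d = 2μt, so t = d/(2μ) = 0.437643 / (2 × 8.5 × 10^-8) = 2.57 million years.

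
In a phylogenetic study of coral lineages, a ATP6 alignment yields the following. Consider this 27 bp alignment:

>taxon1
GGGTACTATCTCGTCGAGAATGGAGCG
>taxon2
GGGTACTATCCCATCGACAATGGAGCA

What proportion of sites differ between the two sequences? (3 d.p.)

The sequences differ at 4 of 27 positions (sites 11, 13, 18, 27).
p = 4/27 = 0.148148… ≈ 0.148 (to 3 d.p.).

0.148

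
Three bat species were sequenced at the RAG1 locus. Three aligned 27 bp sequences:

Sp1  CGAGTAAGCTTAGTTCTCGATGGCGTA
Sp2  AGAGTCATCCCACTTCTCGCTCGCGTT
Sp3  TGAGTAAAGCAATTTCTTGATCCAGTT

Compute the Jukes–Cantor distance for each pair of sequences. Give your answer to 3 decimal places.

d(Sp1,Sp2) = 0.441, d(Sp1,Sp3) = 0.588, d(Sp2,Sp3) = 0.511

Sp1–Sp2: 9/27 sites differ → p ≈ 0.333333, d = −0.75 ln(1 − 0.444444) = 0.440839 ≈ 0.441.
Sp1–Sp3: 11/27 sites differ → p ≈ 0.407407, d = −0.75 ln(1 − 0.543209) = 0.587647 ≈ 0.588.
Sp2–Sp3: 10/27 sites differ → p ≈ 0.37037, d = −0.75 ln(1 − 0.493827) = 0.510658 ≈ 0.511.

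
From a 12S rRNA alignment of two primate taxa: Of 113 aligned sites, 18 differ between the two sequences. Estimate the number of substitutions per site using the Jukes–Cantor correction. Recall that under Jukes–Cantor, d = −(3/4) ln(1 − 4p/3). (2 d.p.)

p = 18/113 ≈ 0.159292.
d = −(3/4) ln(1 − 4p/3) = −0.75 ln(1 − 0.212389) = −0.75 ln(0.787611)
  = −0.75 × (-0.238751) = 0.179063 substitutions/site.

0.18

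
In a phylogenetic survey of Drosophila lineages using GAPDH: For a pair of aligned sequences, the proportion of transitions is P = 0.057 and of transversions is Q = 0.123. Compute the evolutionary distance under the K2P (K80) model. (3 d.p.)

0.206

Under the Kimura two-parameter model, d = −½ ln(1 − 2P − Q) − ¼ ln(1 − 2Q).
1 − 2P − Q = 0.763, giving −½ ln(0.763) = 0.135249.
1 − 2Q = 0.754, giving −¼ ln(0.754) = 0.070591.
d = 0.135249 + 0.070591 = 0.205840.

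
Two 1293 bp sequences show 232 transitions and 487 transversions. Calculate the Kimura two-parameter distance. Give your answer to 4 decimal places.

1.0148

P = 232/1293 ≈ 0.179428 and Q = 487/1293 ≈ 0.376643.
Under the Kimura two-parameter model, d = −½ ln(1 − 2P − Q) − ¼ ln(1 − 2Q).
1 − 2P − Q = 0.264501, giving −½ ln(0.264501) = 0.664955.
1 − 2Q = 0.246714, giving −¼ ln(0.246714) = 0.349881.
d = 0.664955 + 0.349881 = 1.014836.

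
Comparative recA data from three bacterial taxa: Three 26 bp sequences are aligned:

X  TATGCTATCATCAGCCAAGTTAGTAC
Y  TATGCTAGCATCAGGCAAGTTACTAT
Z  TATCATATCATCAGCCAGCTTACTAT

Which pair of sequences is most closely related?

X–Y: 4/26 differ, p = 0.154, d = 0.172.
X–Z: 6/26 differ, p = 0.231, d = 0.276.
Y–Z: 6/26 differ, p = 0.231, d = 0.276.
The smallest distance is between X and Y.

X and Y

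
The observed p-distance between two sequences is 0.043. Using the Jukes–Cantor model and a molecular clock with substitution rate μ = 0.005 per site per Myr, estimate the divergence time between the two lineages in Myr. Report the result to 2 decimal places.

d = −(3/4) ln(1 − 4p/3) = −0.75 ln(1 − 0.057333) = −0.75 ln(0.942667)
  = −0.75 × (-0.059042) = 0.044282 substitutions/site.
Under a molecular clock d = 2μt, so t = d/(2μ) = 0.044282 / (2 × 0.005) = 4.43 Myr.

4.43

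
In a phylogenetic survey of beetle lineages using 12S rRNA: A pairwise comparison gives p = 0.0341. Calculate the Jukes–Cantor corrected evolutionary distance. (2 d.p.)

0.03

d = −(3/4) ln(1 − 4p/3) = −0.75 ln(1 − 0.045467) = −0.75 ln(0.954533)
  = −0.75 × (-0.046533) = 0.034900 substitutions/site.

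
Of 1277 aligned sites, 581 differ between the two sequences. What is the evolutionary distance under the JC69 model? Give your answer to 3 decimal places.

p = 581/1277 ≈ 0.454973.
d = −(3/4) ln(1 − 4p/3) = −0.75 ln(1 − 0.606631) = −0.75 ln(0.393369)
  = −0.75 × (-0.933007) = 0.699755 substitutions/site.

0.700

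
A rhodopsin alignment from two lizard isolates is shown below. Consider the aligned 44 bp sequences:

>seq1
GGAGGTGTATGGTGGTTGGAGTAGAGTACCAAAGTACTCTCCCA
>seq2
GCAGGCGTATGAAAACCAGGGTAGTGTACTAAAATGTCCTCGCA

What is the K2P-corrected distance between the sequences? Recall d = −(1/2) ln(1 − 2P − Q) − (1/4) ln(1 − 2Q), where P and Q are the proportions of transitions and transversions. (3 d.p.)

Of 44 sites, 13 differences are transitions and 4 are transversions, so P = 13/44 ≈ 0.295455 and Q = 4/44 ≈ 0.090909.
Under the Kimura two-parameter model, d = −½ ln(1 − 2P − Q) − ¼ ln(1 − 2Q).
1 − 2P − Q = 0.318181, giving −½ ln(0.318181) = 0.572567.
1 − 2Q = 0.818182, giving −¼ ln(0.818182) = 0.050168.
d = 0.572567 + 0.050168 = 0.622735.

0.623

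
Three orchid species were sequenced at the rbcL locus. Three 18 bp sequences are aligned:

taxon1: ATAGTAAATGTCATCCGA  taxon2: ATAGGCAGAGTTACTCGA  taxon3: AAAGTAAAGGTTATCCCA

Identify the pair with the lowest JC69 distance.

taxon1 and taxon3

taxon1–taxon2: 7/18 differ, p = 0.389, d = 0.548.
taxon1–taxon3: 4/18 differ, p = 0.222, d = 0.264.
taxon2–taxon3: 8/18 differ, p = 0.444, d = 0.673.
The smallest distance is between taxon1 and taxon3.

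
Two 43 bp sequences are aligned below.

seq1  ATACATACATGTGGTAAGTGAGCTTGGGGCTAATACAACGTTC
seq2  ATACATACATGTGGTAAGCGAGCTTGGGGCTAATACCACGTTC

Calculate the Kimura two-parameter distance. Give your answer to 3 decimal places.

0.048

Of 43 sites, 1 differences are transitions and 1 are transversions, so P = 1/43 ≈ 0.023256 and Q = 1/43 ≈ 0.023256.
Under the Kimura two-parameter model, d = −½ ln(1 − 2P − Q) − ¼ ln(1 − 2Q).
1 − 2P − Q = 0.930232, giving −½ ln(0.930232) = 0.036161.
1 − 2Q = 0.953488, giving −¼ ln(0.953488) = 0.011907.
d = 0.036161 + 0.011907 = 0.048068.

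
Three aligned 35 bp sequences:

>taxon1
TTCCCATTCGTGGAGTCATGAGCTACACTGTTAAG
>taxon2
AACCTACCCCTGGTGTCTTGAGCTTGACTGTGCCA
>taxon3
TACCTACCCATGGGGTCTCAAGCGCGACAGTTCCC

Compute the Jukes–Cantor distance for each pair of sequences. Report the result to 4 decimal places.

taxon1–taxon2: 14/35 sites differ → p = 0.4, d = −0.75 ln(1 − 0.533333) = 0.571605 ≈ 0.5716.
taxon1–taxon3: 16/35 sites differ → p ≈ 0.457143, d = −0.75 ln(1 − 0.609524) = 0.705292 ≈ 0.7053.
taxon2–taxon3: 10/35 sites differ → p ≈ 0.285714, d = −0.75 ln(1 − 0.380952) = 0.359679 ≈ 0.3597.

d(taxon1,taxon2) = 0.5716, d(taxon1,taxon3) = 0.7053, d(taxon2,taxon3) = 0.3597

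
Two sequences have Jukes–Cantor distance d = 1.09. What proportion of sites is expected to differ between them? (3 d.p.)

0.575

p = (3/4)(1 − e^(−4d/3)) = 0.75 × (1 − e^(-1.453333)) = 0.75 × (1 − 0.233790) = 0.574658.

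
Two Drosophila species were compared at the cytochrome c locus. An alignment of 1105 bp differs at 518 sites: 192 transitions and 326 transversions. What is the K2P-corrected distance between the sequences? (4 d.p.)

0.7373

P = 192/1105 ≈ 0.173756 and Q = 326/1105 ≈ 0.295023.
Under the Kimura two-parameter model, d = −½ ln(1 − 2P − Q) − ¼ ln(1 − 2Q).
1 − 2P − Q = 0.357465, giving −½ ln(0.357465) = 0.514359.
1 − 2Q = 0.409954, giving −¼ ln(0.409954) = 0.222928.
d = 0.514359 + 0.222928 = 0.737287.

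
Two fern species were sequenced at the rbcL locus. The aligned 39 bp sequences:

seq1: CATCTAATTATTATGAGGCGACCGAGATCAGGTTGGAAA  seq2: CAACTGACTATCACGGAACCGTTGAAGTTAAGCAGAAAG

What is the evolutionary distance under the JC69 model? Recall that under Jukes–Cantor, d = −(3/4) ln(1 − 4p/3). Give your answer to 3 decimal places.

The sequences differ at 20 of 39 sites, so p = 20/39 ≈ 0.512821.
d = −(3/4) ln(1 − 4p/3) = −0.75 ln(1 − 0.683761) = −0.75 ln(0.316239)
  = −0.75 × (-1.151257) = 0.863443 substitutions/site.

0.863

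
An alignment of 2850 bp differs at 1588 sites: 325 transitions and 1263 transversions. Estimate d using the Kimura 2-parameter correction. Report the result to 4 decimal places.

P = 325/2850 ≈ 0.114035 and Q = 1263/2850 ≈ 0.443158.
Under the Kimura two-parameter model, d = −½ ln(1 − 2P − Q) − ¼ ln(1 − 2Q).
1 − 2P − Q = 0.328772, giving −½ ln(0.328772) = 0.556195.
1 − 2Q = 0.113684, giving −¼ ln(0.113684) = 0.543583.
d = 0.556195 + 0.543583 = 1.099778.

1.0998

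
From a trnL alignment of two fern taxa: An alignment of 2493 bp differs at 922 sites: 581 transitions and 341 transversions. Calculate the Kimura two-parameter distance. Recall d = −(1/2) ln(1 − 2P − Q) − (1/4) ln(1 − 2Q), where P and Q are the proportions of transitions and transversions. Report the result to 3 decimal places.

P = 581/2493 ≈ 0.233053 and Q = 341/2493 ≈ 0.136783.
Under the Kimura two-parameter model, d = −½ ln(1 − 2P − Q) − ¼ ln(1 − 2Q).
1 − 2P − Q = 0.397111, giving −½ ln(0.397111) = 0.461770.
1 − 2Q = 0.726434, giving −¼ ln(0.726434) = 0.079902.
d = 0.461770 + 0.079902 = 0.541672.

0.542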